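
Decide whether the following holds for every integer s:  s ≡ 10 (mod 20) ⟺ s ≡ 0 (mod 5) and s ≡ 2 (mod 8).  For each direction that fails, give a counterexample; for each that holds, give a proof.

(⟸) If s ≡ 0 (mod 5) and s ≡ 2 (mod 8), then by the Chinese remainder theorem s ≡ 10 (mod 40). Since 10 ≡ 10 (mod 20) and 20 ∣ 40, we get s ≡ 10 (mod 20).

(⟹) This fails: s = 30 gives 30 ≡ 10 (mod 20) but 30 ≡ 6 (mod 8), so the conjunction on the right does not hold.

(⇒) fails; (⇐) holds.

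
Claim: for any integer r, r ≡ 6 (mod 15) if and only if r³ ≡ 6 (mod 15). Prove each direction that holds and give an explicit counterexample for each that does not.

(⟸) Suppose r³ ≡ 6 (mod 15). The only residue r in {0, …, 14} with r³ ≡ 6 (mod 15) is r = 6, so r ≡ 6 (mod 15).

(⟹) Suppose r ≡ 6 (mod 15). Write r = 15j + 6. Then (15j + 6)³ = 3375j³ + 4050j² + 1620j + 216 = 15(225j³ + 270j² + 108j + 14) + 6, so r³ ≡ 6 (mod 15).

Both directions hold; the statement is true.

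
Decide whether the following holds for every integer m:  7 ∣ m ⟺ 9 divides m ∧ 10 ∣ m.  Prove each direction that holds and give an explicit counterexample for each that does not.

(→) This fails: take m = 7. Certainly 7 ∣ 7, but 9 ∤ 7.

(←) This fails: take m = 90. Both 9 ∣ 90 and 10 ∣ 90, yet 90 is not a multiple of 7 (since 90 = 12·7 + 6), so 7 ∤ 90.

Both directions fail.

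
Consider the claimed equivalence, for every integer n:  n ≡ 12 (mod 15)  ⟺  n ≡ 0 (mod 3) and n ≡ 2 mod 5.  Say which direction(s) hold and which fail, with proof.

Both directions hold; the statement is true.

Forward direction. Suppose n ≡ 12 (mod 15); write n = 15j + 12. Since 3 ∣ 15, reducing mod 3 gives n ≡ 12 ≡ 0 (mod 3); since 5 ∣ 15, reducing mod 5 gives n ≡ 12 ≡ 2 (mod 5).

Converse. If n ≡ 0 (mod 3) and n ≡ 2 (mod 5), then by the Chinese remainder theorem n ≡ 12 (mod 15). This is exactly n ≡ 12 (mod 15).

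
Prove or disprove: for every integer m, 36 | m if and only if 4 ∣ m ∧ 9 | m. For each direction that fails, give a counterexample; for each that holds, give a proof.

Forward direction. If 36 ∣ m, write m = 36q. Since 36 = 9·4, m = 4·(9q), so 4 ∣ m; and since 36 = 4·9, m = 9·(4q), so 9 ∣ m.

Converse. Suppose 4 ∣ m and 9 ∣ m. Any common multiple of 4 and 9 is a multiple of their lcm; here gcd(4, 9) = 1, so lcm(4, 9) = 4·9 = 36, so 36 ∣ m.

Both directions hold; the statement is true.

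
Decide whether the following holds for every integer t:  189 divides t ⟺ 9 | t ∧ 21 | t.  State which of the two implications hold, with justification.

Forward direction. If 189 ∣ t, write t = 189q. Since 189 = 21·9, t = 9·(21q), so 9 ∣ t; and since 189 = 9·21, t = 21·(9q), so 21 ∣ t.

Converse. This fails: take t = 63. Both 9 ∣ 63 and 21 ∣ 63, yet 63 is not a multiple of 189 (since 63 = 0·189 + 63), so 189 ∤ 63.

Only the forward direction holds.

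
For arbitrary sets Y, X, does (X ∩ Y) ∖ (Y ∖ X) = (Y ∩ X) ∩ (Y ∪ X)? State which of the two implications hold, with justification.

Both inclusions hold; the sets are equal.

(⊆) Let x ∈ (X ∩ Y) ∖ (Y ∖ X). Then x ∈ Y ∩ X, from which x ∈ (Y ∩ X) ∩ (Y ∪ X).

(⊇) Let x ∈ (Y ∩ X) ∩ (Y ∪ X). Then x ∈ Y ∩ X, from which x ∈ (X ∩ Y) ∖ (Y ∖ X).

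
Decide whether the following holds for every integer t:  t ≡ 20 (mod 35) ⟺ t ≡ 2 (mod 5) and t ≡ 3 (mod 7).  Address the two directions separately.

(⟹) This fails: t = 20 gives 20 ≡ 20 (mod 35) but 20 ≡ 0 (mod 5), so the conjunction on the right does not hold.

(⟸) This fails: t = 17 satisfies both congruences on the right (17 ≡ 2 mod 5 and 17 ≡ 3 mod 7) yet 17 ≡ 17 (mod 35), not 20.

Both directions fail.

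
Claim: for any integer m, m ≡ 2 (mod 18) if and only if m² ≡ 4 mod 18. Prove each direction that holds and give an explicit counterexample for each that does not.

Only the forward implication holds.

Forward direction. Suppose m ≡ 2 (mod 18). Write m = 18j + 2. Then (18j + 2)² = 324j² + 72j + 4 = 18(18j² + 4j) + 4, so m² ≡ 4 (mod 18).

Converse. This fails: take m = 16. Then 16² = 256 ≡ 4 (mod 18), yet 16 ≡ 16 (mod 18), not 2.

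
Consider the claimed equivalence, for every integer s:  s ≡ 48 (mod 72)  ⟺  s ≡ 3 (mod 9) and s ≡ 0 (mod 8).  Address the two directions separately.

[⇒] Suppose s ≡ 48 (mod 72); write s = 72j + 48. Since 9 ∣ 72, reducing mod 9 gives s ≡ 48 ≡ 3 (mod 9); since 8 ∣ 72, reducing mod 8 gives s ≡ 48 ≡ 0 (mod 8).

[⇐] Conversely, if s ≡ 3 (mod 9) and s ≡ 0 (mod 8), then by the Chinese remainder theorem s ≡ 48 (mod 72). This is exactly s ≡ 48 (mod 72).

Both directions hold; the statement is true.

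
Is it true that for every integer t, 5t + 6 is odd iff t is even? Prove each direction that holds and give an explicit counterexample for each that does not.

Neither implication holds.

Forward direction. This fails: t = 3 gives 5t + 6 = 21, which is odd, but 3 is odd, not even.

Converse. This also fails: t = 2 is even, but 5t + 6 = 16 is even, not odd.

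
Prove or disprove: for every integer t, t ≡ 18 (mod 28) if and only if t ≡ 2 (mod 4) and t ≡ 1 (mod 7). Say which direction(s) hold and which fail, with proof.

(→) This fails: t = 18 gives 18 ≡ 18 (mod 28) but 18 ≡ 4 (mod 7), so the conjunction on the right does not hold.

(←) This fails: t = 22 satisfies both congruences on the right (22 ≡ 2 mod 4 and 22 ≡ 1 mod 7) yet 22 ≡ 22 (mod 28), not 18.

Both directions fail.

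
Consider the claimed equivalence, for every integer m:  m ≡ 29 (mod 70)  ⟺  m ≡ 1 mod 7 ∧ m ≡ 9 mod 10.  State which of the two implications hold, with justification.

(⟸) If m ≡ 1 (mod 7) and m ≡ 9 (mod 10), then by the Chinese remainder theorem m ≡ 29 (mod 70). This is exactly m ≡ 29 (mod 70).

(⟹) Suppose m ≡ 29 (mod 70); write m = 70j + 29. Since 7 ∣ 70, reducing mod 7 gives m ≡ 29 ≡ 1 (mod 7); since 10 ∣ 70, reducing mod 10 gives m ≡ 29 ≡ 9 (mod 10).

The biconditional holds.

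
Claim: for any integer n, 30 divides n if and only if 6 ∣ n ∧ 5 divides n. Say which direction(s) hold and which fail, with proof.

Equivalent; both directions hold.

(←) Suppose 6 ∣ n and 5 ∣ n. Any common multiple of 6 and 5 is a multiple of their lcm; here gcd(6, 5) = 1, so lcm(6, 5) = 6·5 = 30, so 30 ∣ n.

(→) If 30 ∣ n, write n = 30q. Since 30 = 5·6, n = 6·(5q), so 6 ∣ n; and since 30 = 6·5, n = 5·(6q), so 5 ∣ n.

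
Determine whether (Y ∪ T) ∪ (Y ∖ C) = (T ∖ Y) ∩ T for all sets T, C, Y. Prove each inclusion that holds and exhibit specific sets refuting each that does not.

(⟹) This inclusion fails. Take T = ∅, C = ∅, Y = {1}; then 1 ∈ (Y ∪ T) ∪ (Y ∖ C) but 1 ∉ (T ∖ Y) ∩ T.

(⟸) Let x ∈ (T ∖ Y) ∩ T. Then either x ∈ T and x ∉ C, Y; or x ∈ T ∩ C and x ∉ Y. In each case x ∈ (Y ∪ T) ∪ (Y ∖ C), so (T ∖ Y) ∩ T ⊆ (Y ∪ T) ∪ (Y ∖ C).

Only the reverse inclusion holds.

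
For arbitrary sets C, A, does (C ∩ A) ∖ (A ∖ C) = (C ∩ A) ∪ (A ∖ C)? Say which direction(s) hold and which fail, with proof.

(⊆) Let x ∈ (C ∩ A) ∖ (A ∖ C). Then x ∈ C ∩ A, from which x ∈ (C ∩ A) ∪ (A ∖ C).

(⊇) This inclusion fails. Take C = ∅, A = {1}; then 1 ∈ (C ∩ A) ∪ (A ∖ C) but 1 ∉ (C ∩ A) ∖ (A ∖ C).

(⊆) holds; (⊇) fails.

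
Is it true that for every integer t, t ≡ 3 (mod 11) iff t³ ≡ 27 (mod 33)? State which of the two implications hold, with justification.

(⟹) This fails: take t = 14. Then 14 ≡ 3 (mod 11), but 14³ = 2744 ≡ 5 (mod 33), not 27.

(⟸) Conversely, the residues r modulo 33 with r³ ≡ 27 (mod 33) are exactly {3}, and each is ≡ 3 (mod 11).

The forward direction fails; the converse holds.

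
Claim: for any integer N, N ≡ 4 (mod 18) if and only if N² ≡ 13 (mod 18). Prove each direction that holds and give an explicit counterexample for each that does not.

Neither direction holds.

(→) This fails: take N = 4. Then 4 ≡ 4 (mod 18), but 4² = 16 ≡ 16 (mod 18), not 13.

(←) This fails: take N = 7. Then 7² = 49 ≡ 13 (mod 18), yet 7 ≡ 7 (mod 18), not 4.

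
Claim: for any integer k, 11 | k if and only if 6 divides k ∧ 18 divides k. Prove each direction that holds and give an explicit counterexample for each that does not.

Neither implication holds.

Forward direction. This fails: take k = 11. Certainly 11 ∣ 11, but 6 ∤ 11.

Converse. This fails: take k = 18. Both 6 ∣ 18 and 18 ∣ 18, yet 18 is not a multiple of 11 (since 18 = 1·11 + 7), so 11 ∤ 18.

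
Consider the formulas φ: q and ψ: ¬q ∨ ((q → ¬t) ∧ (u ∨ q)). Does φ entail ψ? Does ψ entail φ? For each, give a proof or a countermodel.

(⇒) This fails. Under t = T, u = F, q = T, the left side is true but the right side is false.

(⇐) This fails. Under t = F, u = F, q = F, the left side is false but the right side is true.

Neither direction holds.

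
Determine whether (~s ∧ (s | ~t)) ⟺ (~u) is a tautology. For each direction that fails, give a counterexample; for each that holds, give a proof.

(⇒) fails and (⇐) fails.

(→) This fails. Under t = F, u = T, s = F, the left side is true but the right side is false.

(←) This fails. Under t = T, u = F, s = F, the left side is false but the right side is true.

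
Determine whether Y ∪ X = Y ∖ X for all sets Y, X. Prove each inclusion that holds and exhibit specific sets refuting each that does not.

(⊆) This inclusion fails. Take Y = ∅, X = {1}; then 1 ∈ Y ∪ X but 1 ∉ Y ∖ X.

(⊇) Let x ∈ Y ∖ X. Then x ∈ Y and x ∉ X, from which x ∈ Y ∪ X.

Only the reverse inclusion holds.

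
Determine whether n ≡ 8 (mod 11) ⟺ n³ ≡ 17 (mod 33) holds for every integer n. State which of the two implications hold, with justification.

Forward direction. This fails: take n = 19. Then 19 ≡ 8 (mod 11), but 19³ = 6859 ≡ 28 (mod 33), not 17.

Converse. The residues r modulo 33 with r³ ≡ 17 (mod 33) are exactly {8}, and each is ≡ 8 (mod 11).

Only the reverse direction holds.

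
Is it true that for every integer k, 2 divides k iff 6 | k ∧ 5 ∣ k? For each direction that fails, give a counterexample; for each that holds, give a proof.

[⇒] This fails: take k = 2. Certainly 2 ∣ 2, but 6 ∤ 2.

[⇐] Suppose 6 ∣ k and 5 ∣ k. Any common multiple of 6 and 5 is a multiple of their lcm; here gcd(6, 5) = 1, so lcm(6, 5) = 6·5 = 30, so 30 ∣ k. Since 2 ∣ 30, it follows that 2 ∣ k.

Not equivalent: only (⇐) holds.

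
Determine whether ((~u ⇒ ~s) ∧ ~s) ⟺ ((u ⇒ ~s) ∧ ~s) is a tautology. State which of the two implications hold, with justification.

[⇒] Assume the antecedent. If u is true, the antecedent forces (u = T, s = F), and (u ⇒ ~s) ∧ ~s holds there. If u is false, the antecedent forces (u = F, s = F), and (u ⇒ ~s) ∧ ~s holds there. Either way (u ⇒ ~s) ∧ ~s holds.

[⇐] Assume the antecedent. If u is true, the antecedent forces (u = T, s = F), and (~u ⇒ ~s) ∧ ~s holds there. If u is false, the antecedent forces (u = F, s = F), and (~u ⇒ ~s) ∧ ~s holds there. Either way (~u ⇒ ~s) ∧ ~s holds.

Equivalent; both directions hold.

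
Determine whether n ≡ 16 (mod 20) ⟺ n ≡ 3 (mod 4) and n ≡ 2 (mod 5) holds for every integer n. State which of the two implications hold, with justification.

(→) This fails: n = 16 gives 16 ≡ 16 (mod 20) but 16 ≡ 0 (mod 4), so the conjunction on the right does not hold.

(←) This fails: n = 7 satisfies both congruences on the right (7 ≡ 3 mod 4 and 7 ≡ 2 mod 5) yet 7 ≡ 7 (mod 20), not 16.

Neither direction holds.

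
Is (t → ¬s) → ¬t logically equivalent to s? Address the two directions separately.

(⇒) fails; (⇐) holds.

(⇒) This fails. Under t = F, s = F, the left side is true but the right side is false.

(⇐) Assume the antecedent. If t is true, the antecedent forces (t = T, s = T), and (t → ¬s) → ¬t holds there. If t is false, (t → ¬s) → ¬t reduces to true regardless of the other variables. Either way (t → ¬s) → ¬t holds.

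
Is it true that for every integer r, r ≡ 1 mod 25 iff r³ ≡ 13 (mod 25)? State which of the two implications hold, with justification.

Both directions fail.

(⟹) This fails: take r = 1. Then 1 ≡ 1 (mod 25), but 1³ = 1 ≡ 1 (mod 25), not 13.

(⟸) This fails: take r = 17. Then 17³ = 4913 ≡ 13 (mod 25), yet 17 ≡ 17 (mod 25), not 1.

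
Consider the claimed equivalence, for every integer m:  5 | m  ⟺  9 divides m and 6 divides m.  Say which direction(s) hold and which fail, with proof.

Forward direction. This fails: take m = 5. Certainly 5 ∣ 5, but 9 ∤ 5.

Converse. This fails: take m = 18. Both 9 ∣ 18 and 6 ∣ 18, yet 18 is not a multiple of 5 (since 18 = 3·5 + 3), so 5 ∤ 18.

Neither direction holds.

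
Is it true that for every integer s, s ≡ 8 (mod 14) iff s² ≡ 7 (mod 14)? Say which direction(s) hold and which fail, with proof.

Neither direction holds.

(⇒) This fails: take s = 8. Then 8 ≡ 8 (mod 14), but 8² = 64 ≡ 8 (mod 14), not 7.

(⇐) This fails: take s = 7. Then 7² = 49 ≡ 7 (mod 14), yet 7 ≡ 7 (mod 14), not 8.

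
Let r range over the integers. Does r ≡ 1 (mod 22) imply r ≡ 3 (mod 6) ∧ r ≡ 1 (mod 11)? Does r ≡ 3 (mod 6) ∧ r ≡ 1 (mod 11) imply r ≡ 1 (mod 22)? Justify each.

Only the reverse direction holds.

Forward direction. This fails: r = 1 gives 1 ≡ 1 (mod 22) but 1 ≡ 1 (mod 6), so the conjunction on the right does not hold.

Converse. If r ≡ 3 (mod 6) and r ≡ 1 (mod 11), then by the Chinese remainder theorem r ≡ 45 (mod 66). Since 45 ≡ 1 (mod 22) and 22 ∣ 66, we get r ≡ 1 (mod 22).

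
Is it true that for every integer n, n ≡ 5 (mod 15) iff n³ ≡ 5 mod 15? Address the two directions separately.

(⇒) Suppose n ≡ 5 (mod 15). Write n = 15j + 5. Then (15j + 5)³ = 3375j³ + 3375j² + 1125j + 125 = 15(225j³ + 225j² + 75j + 8) + 5, so n³ ≡ 5 (mod 15).

(⇐) Conversely, suppose n³ ≡ 5 (mod 15). The only residue r in {0, …, 14} with r³ ≡ 5 (mod 15) is r = 5, so n ≡ 5 (mod 15).

The biconditional holds.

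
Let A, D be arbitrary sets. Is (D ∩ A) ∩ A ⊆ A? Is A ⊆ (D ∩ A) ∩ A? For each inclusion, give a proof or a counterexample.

(⊆) Let x ∈ (D ∩ A) ∩ A. Then x ∈ A ∩ D, from which x ∈ A.

(⊇) This inclusion fails. Take A = {1}, D = ∅; then 1 ∈ A but 1 ∉ (D ∩ A) ∩ A.

(⊆) holds; (⊇) fails.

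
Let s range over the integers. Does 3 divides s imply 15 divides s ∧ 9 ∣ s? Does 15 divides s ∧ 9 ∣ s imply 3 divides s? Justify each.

Only the reverse direction holds.

[⇐] Suppose 15 ∣ s and 9 ∣ s. Any common multiple of 15 and 9 is a multiple of their lcm; here lcm(15, 9) = 15·9/gcd(15, 9) = 135/3 = 45, so 45 ∣ s. Since 3 ∣ 45, it follows that 3 ∣ s.

[⇒] This fails: take s = 3. Certainly 3 ∣ 3, but 15 ∤ 3.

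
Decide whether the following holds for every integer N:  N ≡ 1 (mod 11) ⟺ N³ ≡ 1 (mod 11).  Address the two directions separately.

Forward direction. Suppose N ≡ 1 (mod 11). Write N = 11j + 1. Then (11j + 1)³ = 1331j³ + 363j² + 33j + 1 = 11(121j³ + 33j² + 3j) + 1, so N³ ≡ 1 (mod 11).

Converse. For the converse, argue contrapositively. If N ≢ 1 (mod 11), then N is congruent to one of 0, 2, 3, 4, 5, 6, 7, 8, 9, 10 modulo 11, and these give N³ ≡ 0, 8, 5, 9, 4, 7, 2, 6, 3, 10 respectively — never 1.

Both directions hold.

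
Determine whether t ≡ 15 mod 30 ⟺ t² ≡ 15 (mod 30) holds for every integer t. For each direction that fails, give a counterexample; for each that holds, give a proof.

Both directions hold; the statement is true.

(⟸) Suppose t² ≡ 15 (mod 30). The only residue r in {0, …, 29} with r² ≡ 15 (mod 30) is r = 15, so t ≡ 15 (mod 30).

(⟹) Suppose t ≡ 15 mod 30. Write t = 30j + 15. Then (30j + 15)² = 900j² + 900j + 225 = 30(30j² + 30j + 7) + 15, so t² ≡ 15 (mod 30).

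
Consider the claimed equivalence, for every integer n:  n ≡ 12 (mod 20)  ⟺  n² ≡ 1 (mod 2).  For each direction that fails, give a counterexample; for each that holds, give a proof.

(→) This fails: take n = 12. Then 12 ≡ 12 (mod 20), but 12² = 144 ≡ 0 (mod 2), not 1.

(←) This fails: take n = 1. Then 1² = 1 ≡ 1 (mod 2), yet 1 ≡ 1 (mod 20), not 12.

Both directions fail.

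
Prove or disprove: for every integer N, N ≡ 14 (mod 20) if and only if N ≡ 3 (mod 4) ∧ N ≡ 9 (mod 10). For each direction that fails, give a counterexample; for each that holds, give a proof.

Both directions fail.

(⟹) This fails: N = 14 gives 14 ≡ 14 (mod 20) but 14 ≡ 2 (mod 4), so the conjunction on the right does not hold.

(⟸) This fails: N = 19 satisfies both congruences on the right (19 ≡ 3 mod 4 and 19 ≡ 9 mod 10) yet 19 ≡ 19 (mod 20), not 14.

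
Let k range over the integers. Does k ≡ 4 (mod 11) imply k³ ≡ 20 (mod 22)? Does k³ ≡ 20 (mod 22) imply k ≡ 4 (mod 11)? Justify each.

Only the reverse direction holds.

(→) This fails: take k = 15. Then 15 ≡ 4 (mod 11), but 15³ = 3375 ≡ 9 (mod 22), not 20.

(←) Conversely, the residues r modulo 22 with r³ ≡ 20 (mod 22) are exactly {4}, and each is ≡ 4 (mod 11).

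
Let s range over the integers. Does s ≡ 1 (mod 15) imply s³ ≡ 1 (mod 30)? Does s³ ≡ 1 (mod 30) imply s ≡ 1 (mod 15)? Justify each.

(⇒) fails; (⇐) holds.

[⇒] This fails: take s = 16. Then 16 ≡ 1 (mod 15), but 16³ = 4096 ≡ 16 (mod 30), not 1.

[⇐] Conversely, the residues r modulo 30 with r³ ≡ 1 (mod 30) are exactly {1}, and each is ≡ 1 (mod 15).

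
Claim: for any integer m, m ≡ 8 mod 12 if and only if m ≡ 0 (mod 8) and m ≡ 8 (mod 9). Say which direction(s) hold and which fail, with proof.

Only the reverse direction holds.

(⇐) If m ≡ 0 (mod 8) and m ≡ 8 (mod 9), then by the Chinese remainder theorem m ≡ 8 (mod 72). Since 8 ≡ 8 (mod 12) and 12 ∣ 72, we get m ≡ 8 (mod 12).

(⇒) This fails: m = 32 gives 32 ≡ 8 (mod 12) but 32 ≡ 5 (mod 9), so the conjunction on the right does not hold.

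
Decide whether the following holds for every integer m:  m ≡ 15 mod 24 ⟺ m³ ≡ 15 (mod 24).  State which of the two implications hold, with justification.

[⇐] Suppose m³ ≡ 15 (mod 24). The only residue r in {0, …, 23} with r³ ≡ 15 (mod 24) is r = 15, so m ≡ 15 (mod 24).

[⇒] Suppose m ≡ 15 mod 24. Write m = 24j + 15. Then (24j + 15)³ = 13824j³ + 25920j² + 16200j + 3375 = 24(576j³ + 1080j² + 675j + 140) + 15, so m³ ≡ 15 (mod 24).

Equivalent; both directions hold.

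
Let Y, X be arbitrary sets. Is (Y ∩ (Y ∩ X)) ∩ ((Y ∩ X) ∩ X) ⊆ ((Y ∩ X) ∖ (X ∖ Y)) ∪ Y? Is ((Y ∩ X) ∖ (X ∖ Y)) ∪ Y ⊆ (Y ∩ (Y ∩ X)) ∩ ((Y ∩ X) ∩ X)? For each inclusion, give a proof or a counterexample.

(⊆) holds; (⊇) fails.

(⟹) Let x ∈ (Y ∩ (Y ∩ X)) ∩ ((Y ∩ X) ∩ X). Then x ∈ Y ∩ X, from which x ∈ ((Y ∩ X) ∖ (X ∖ Y)) ∪ Y.

(⟸) This inclusion fails. Take Y = {1}, X = ∅; then 1 ∈ ((Y ∩ X) ∖ (X ∖ Y)) ∪ Y but 1 ∉ (Y ∩ (Y ∩ X)) ∩ ((Y ∩ X) ∩ X).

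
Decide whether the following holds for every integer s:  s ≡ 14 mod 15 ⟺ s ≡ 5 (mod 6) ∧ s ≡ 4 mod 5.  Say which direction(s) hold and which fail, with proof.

(→) This fails: s = 14 gives 14 ≡ 14 (mod 15) but 14 ≡ 2 (mod 6), so the conjunction on the right does not hold.

(←) Conversely, if s ≡ 5 (mod 6) and s ≡ 4 (mod 5), then by the Chinese remainder theorem s ≡ 29 (mod 30). Since 29 ≡ 14 (mod 15) and 15 ∣ 30, we get s ≡ 14 (mod 15).

Only the converse holds.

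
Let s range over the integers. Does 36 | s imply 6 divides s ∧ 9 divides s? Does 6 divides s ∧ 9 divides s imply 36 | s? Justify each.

Only the forward direction holds.

[⇒] If 36 ∣ s, write s = 36q. Since 36 = 6·6, s = 6·(6q), so 6 ∣ s; and since 36 = 4·9, s = 9·(4q), so 9 ∣ s.

[⇐] This fails: take s = 18. Both 6 ∣ 18 and 9 ∣ 18, yet 18 is not a multiple of 36 (since 18 = 0·36 + 18), so 36 ∤ 18.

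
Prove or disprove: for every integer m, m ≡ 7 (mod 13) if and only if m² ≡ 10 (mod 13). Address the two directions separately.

The forward direction holds; the converse fails.

(⟹) Suppose m ≡ 7 (mod 13). Write m = 13j + 7. Then (13j + 7)² = 169j² + 182j + 49 = 13(13j² + 14j + 3) + 10, so m² ≡ 10 (mod 13).

(⟸) This fails: take m = 6. Then 6² = 36 ≡ 10 (mod 13), yet 6 ≡ 6 (mod 13), not 7.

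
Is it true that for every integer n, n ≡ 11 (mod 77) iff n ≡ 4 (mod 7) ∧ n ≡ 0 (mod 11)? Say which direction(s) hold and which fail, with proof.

(⟹) Suppose n ≡ 11 (mod 77); write n = 77j + 11. Since 7 ∣ 77, reducing mod 7 gives n ≡ 11 ≡ 4 (mod 7); since 11 ∣ 77, reducing mod 11 gives n ≡ 11 ≡ 0 (mod 11).

(⟸) Conversely, if n ≡ 4 (mod 7) and n ≡ 0 (mod 11), then by the Chinese remainder theorem n ≡ 11 (mod 77). This is exactly n ≡ 11 (mod 77).

Both directions hold; the statement is true.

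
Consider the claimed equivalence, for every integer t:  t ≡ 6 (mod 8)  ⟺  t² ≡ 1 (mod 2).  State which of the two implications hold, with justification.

Both directions fail.

(⇒) This fails: take t = 6. Then 6 ≡ 6 (mod 8), but 6² = 36 ≡ 0 (mod 2), not 1.

(⇐) This fails: take t = 1. Then 1² = 1 ≡ 1 (mod 2), yet 1 ≡ 1 (mod 8), not 6.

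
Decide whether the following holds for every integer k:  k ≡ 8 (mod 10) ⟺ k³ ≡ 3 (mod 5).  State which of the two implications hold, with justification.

(→) This fails: take k = 8. Then 8 ≡ 8 (mod 10), but 8³ = 512 ≡ 2 (mod 5), not 3.

(←) This fails: take k = 2. Then 2³ = 8 ≡ 3 (mod 5), yet 2 ≡ 2 (mod 10), not 8.

(⇒) fails and (⇐) fails.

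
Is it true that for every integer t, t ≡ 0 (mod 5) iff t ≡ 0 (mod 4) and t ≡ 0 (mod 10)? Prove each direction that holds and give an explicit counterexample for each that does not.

Only the reverse direction holds.

[⇒] This fails: t = 10 gives 10 ≡ 0 (mod 5) but 10 ≡ 2 (mod 4), so the conjunction on the right does not hold.

[⇐] Conversely, if t ≡ 0 (mod 4) and t ≡ 0 (mod 10), then by the Chinese remainder theorem t ≡ 0 (mod 20). Since 0 ≡ 0 (mod 5) and 5 ∣ 20, we get t ≡ 0 (mod 5).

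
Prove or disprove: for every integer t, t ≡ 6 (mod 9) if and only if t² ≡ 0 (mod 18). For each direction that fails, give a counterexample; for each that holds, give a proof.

(⟹) This fails: take t = 15. Then 15 ≡ 6 (mod 9), but 15² = 225 ≡ 9 (mod 18), not 0.

(⟸) This fails: take t = 0. Then 0² = 0 ≡ 0 (mod 18), yet 0 ≡ 0 (mod 9), not 6.

(⇒) fails and (⇐) fails.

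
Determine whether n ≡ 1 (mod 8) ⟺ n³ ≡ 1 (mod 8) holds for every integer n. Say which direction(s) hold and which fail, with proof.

(→) Suppose n ≡ 1 (mod 8). Write n = 8j + 1. Then (8j + 1)³ = 512j³ + 192j² + 24j + 1 = 8(64j³ + 24j² + 3j) + 1, so n³ ≡ 1 (mod 8).

(←) For the converse, argue contrapositively. If n ≢ 1 (mod 8), then n is congruent to one of 0, 2, 3, 4, 5, 6, 7 modulo 8, and these give n³ ≡ 0, 0, 3, 0, 5, 0, 7 respectively — never 1.

Both directions hold.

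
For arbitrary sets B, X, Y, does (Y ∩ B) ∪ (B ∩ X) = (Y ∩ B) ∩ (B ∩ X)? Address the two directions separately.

(⊆) This inclusion fails. Take B = {1}, X = {1}, Y = ∅; then 1 ∈ (Y ∩ B) ∪ (B ∩ X) but 1 ∉ (Y ∩ B) ∩ (B ∩ X).

(⊇) Let x ∈ (Y ∩ B) ∩ (B ∩ X). Then x ∈ B ∩ X ∩ Y, from which x ∈ (Y ∩ B) ∪ (B ∩ X).

(⊆) fails; (⊇) holds.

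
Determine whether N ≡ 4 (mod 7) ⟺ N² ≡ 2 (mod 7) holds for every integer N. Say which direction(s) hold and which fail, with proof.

(→) Suppose N ≡ 4 (mod 7). Write N = 7j + 4. Then (7j + 4)² = 49j² + 56j + 16 = 7(7j² + 8j + 2) + 2, so N² ≡ 2 (mod 7).

(←) This fails: take N = 3. Then 3² = 9 ≡ 2 (mod 7), yet 3 ≡ 3 (mod 7), not 4.

(⇒) holds; (⇐) fails.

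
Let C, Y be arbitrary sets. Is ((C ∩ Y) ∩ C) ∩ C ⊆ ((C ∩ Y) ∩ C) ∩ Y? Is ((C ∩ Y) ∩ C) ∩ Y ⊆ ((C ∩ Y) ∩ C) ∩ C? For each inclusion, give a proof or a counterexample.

(⟹) Let x ∈ ((C ∩ Y) ∩ C) ∩ C. Then x ∈ C ∩ Y, from which x ∈ ((C ∩ Y) ∩ C) ∩ Y.

(⟸) Let x ∈ ((C ∩ Y) ∩ C) ∩ Y. Then x ∈ C ∩ Y, from which x ∈ ((C ∩ Y) ∩ C) ∩ C.

Both inclusions hold; the sets are equal.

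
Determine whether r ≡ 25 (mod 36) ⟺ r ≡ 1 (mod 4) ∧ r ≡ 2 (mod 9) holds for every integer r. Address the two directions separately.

(⇒) This fails: r = 25 gives 25 ≡ 25 (mod 36) but 25 ≡ 7 (mod 9), so the conjunction on the right does not hold.

(⇐) This fails: r = 29 satisfies both congruences on the right (29 ≡ 1 mod 4 and 29 ≡ 2 mod 9) yet 29 ≡ 29 (mod 36), not 25.

Both directions fail.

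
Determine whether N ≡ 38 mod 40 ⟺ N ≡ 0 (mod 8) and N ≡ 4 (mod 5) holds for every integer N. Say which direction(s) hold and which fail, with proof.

Both directions fail.

(→) This fails: N = 38 gives 38 ≡ 38 (mod 40) but 38 ≡ 6 (mod 8), so the conjunction on the right does not hold.

(←) This fails: N = 24 satisfies both congruences on the right (24 ≡ 0 mod 8 and 24 ≡ 4 mod 5) yet 24 ≡ 24 (mod 40), not 38.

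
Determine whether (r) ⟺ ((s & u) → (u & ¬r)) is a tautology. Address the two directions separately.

Both directions fail.

(→) This fails. Under u = T, s = T, r = T, the left side is true but the right side is false.

(←) This fails. Under u = F, s = F, r = F, the left side is false but the right side is true.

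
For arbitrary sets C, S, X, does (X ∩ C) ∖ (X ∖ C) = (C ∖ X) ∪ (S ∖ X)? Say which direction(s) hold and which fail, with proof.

(⊆) fails and (⊇) fails.

(⊆) This inclusion fails. Take C = {1}, S = ∅, X = {1}; then 1 ∈ (X ∩ C) ∖ (X ∖ C) but 1 ∉ (C ∖ X) ∪ (S ∖ X).

(⊇) This inclusion fails. Take C = {1}, S = ∅, X = ∅; then 1 ∈ (C ∖ X) ∪ (S ∖ X) but 1 ∉ (X ∩ C) ∖ (X ∖ C).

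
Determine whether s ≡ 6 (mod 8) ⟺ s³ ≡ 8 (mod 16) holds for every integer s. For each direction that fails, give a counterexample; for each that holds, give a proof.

Not equivalent: only (⇒) holds.

Converse. This fails: take s = 2. Then 2³ = 8 ≡ 8 (mod 16), yet 2 ≡ 2 (mod 8), not 6.

Forward direction. Suppose s ≡ 6 (mod 8). Working modulo 16, s ∈ {6, 14}; for each such r, r³ ≡ 8 (mod 16).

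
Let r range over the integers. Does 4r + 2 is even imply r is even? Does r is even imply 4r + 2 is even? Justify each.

Forward direction. This fails: take r = 7. Then 4r + 2 = 30, which is even, yet r = 7 is odd, not even.

Converse. Suppose r is even. Since 4 is even, 4r is even for every r, so 4r + 2 has the same parity as 2, which is even. Hence 4r + 2 is even.

Only the reverse direction holds.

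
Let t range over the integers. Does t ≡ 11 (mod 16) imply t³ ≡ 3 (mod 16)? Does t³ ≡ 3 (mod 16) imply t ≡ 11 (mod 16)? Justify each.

Both directions hold; the statement is true.

(⇒) Suppose t ≡ 11 (mod 16). Write t = 16j + 11. Then (16j + 11)³ = 4096j³ + 8448j² + 5808j + 1331 = 16(256j³ + 528j² + 363j + 83) + 3, so t³ ≡ 3 (mod 16).

(⇐) Conversely, suppose t³ ≡ 3 (mod 16). The only residue r in {0, …, 15} with r³ ≡ 3 (mod 16) is r = 11, so t ≡ 11 (mod 16).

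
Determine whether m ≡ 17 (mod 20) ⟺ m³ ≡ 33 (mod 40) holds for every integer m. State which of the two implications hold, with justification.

Converse. The residues r modulo 40 with r³ ≡ 33 (mod 40) are exactly {17}, and each is ≡ 17 (mod 20).

Forward direction. This fails: take m = 37. Then 37 ≡ 17 (mod 20), but 37³ = 50653 ≡ 13 (mod 40), not 33.

(⇒) fails; (⇐) holds.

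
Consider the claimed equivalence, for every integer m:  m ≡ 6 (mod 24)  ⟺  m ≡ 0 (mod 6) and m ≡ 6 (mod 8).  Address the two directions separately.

Converse. If m ≡ 0 (mod 6) and m ≡ 6 (mod 8), then by the Chinese remainder theorem m ≡ 6 (mod 24). This is exactly m ≡ 6 (mod 24).

Forward direction. Suppose m ≡ 6 (mod 24); write m = 24j + 6. Since 6 ∣ 24, reducing mod 6 gives m ≡ 6 ≡ 0 (mod 6); since 8 ∣ 24, reducing mod 8 gives m ≡ 6 (mod 8).

Equivalent; both directions hold.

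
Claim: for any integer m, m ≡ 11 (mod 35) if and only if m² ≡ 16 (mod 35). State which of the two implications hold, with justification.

[⇒] Suppose m ≡ 11 (mod 35). Write m = 35j + 11. Then (35j + 11)² = 1225j² + 770j + 121 = 35(35j² + 22j + 3) + 16, so m² ≡ 16 (mod 35).

[⇐] This fails: take m = 4. Then 4² = 16 ≡ 16 (mod 35), yet 4 ≡ 4 (mod 35), not 11.

Only the forward implication holds.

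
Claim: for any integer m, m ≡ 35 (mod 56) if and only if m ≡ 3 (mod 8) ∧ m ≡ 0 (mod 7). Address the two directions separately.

Both directions hold; the statement is true.

(←) If m ≡ 3 (mod 8) and m ≡ 0 (mod 7), then by the Chinese remainder theorem m ≡ 35 (mod 56). This is exactly m ≡ 35 (mod 56).

(→) Suppose m ≡ 35 (mod 56); write m = 56j + 35. Since 8 ∣ 56, reducing mod 8 gives m ≡ 35 ≡ 3 (mod 8); since 7 ∣ 56, reducing mod 7 gives m ≡ 35 ≡ 0 (mod 7).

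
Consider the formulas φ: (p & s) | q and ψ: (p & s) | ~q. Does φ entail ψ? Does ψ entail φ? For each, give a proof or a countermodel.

Both directions fail.

[⇒] This fails. Under p = F, s = F, q = T, the left side is true but the right side is false.

[⇐] This fails. Under p = F, s = F, q = F, the left side is false but the right side is true.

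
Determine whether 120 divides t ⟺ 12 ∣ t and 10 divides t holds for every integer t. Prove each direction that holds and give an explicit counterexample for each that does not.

The forward direction holds; the converse fails.

(⇒) If 120 ∣ t, write t = 120q. Since 120 = 10·12, t = 12·(10q), so 12 ∣ t; and since 120 = 12·10, t = 10·(12q), so 10 ∣ t.

(⇐) This fails: take t = 60. Both 12 ∣ 60 and 10 ∣ 60, yet 60 is not a multiple of 120 (since 60 = 0·120 + 60), so 120 ∤ 60.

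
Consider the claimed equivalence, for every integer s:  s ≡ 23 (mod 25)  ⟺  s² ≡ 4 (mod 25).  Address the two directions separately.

Not equivalent: only (⇒) holds.

(→) Suppose s ≡ 23 (mod 25). Write s = 25j + 23. Then (25j + 23)² = 625j² + 1150j + 529 = 25(25j² + 46j + 21) + 4, so s² ≡ 4 (mod 25).

(←) This fails: take s = 2. Then 2² = 4 ≡ 4 (mod 25), yet 2 ≡ 2 (mod 25), not 23.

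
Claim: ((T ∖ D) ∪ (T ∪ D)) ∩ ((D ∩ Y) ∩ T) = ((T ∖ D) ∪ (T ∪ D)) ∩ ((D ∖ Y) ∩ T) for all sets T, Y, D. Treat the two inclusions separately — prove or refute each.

(⟹) This inclusion fails. Take T = {1}, Y = {1}, D = {1}; then 1 ∈ ((T ∖ D) ∪ (T ∪ D)) ∩ ((D ∩ Y) ∩ T) but 1 ∉ ((T ∖ D) ∪ (T ∪ D)) ∩ ((D ∖ Y) ∩ T).

(⟸) This inclusion fails. Take T = {1}, Y = ∅, D = {1}; then 1 ∈ ((T ∖ D) ∪ (T ∪ D)) ∩ ((D ∖ Y) ∩ T) but 1 ∉ ((T ∖ D) ∪ (T ∪ D)) ∩ ((D ∩ Y) ∩ T).

Both inclusions fail.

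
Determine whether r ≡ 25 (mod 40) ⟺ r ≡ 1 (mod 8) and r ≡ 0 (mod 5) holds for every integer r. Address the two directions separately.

[⇐] If r ≡ 1 (mod 8) and r ≡ 0 (mod 5), then by the Chinese remainder theorem r ≡ 25 (mod 40). This is exactly r ≡ 25 (mod 40).

[⇒] Suppose r ≡ 25 (mod 40); write r = 40j + 25. Since 8 ∣ 40, reducing mod 8 gives r ≡ 25 ≡ 1 (mod 8); since 5 ∣ 40, reducing mod 5 gives r ≡ 25 ≡ 0 (mod 5).

Both implications hold.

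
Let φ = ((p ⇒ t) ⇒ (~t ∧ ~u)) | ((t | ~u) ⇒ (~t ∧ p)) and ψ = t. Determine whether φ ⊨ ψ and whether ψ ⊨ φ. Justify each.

(⇒) This fails. Under p = F, t = F, u = F, the left side is true but the right side is false.

(⇐) This fails. Under p = F, t = T, u = F, the left side is false but the right side is true.

(⇒) fails and (⇐) fails.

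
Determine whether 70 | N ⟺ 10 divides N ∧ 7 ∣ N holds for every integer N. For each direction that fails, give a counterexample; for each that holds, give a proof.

[⇐] Suppose 10 ∣ N and 7 ∣ N. Any common multiple of 10 and 7 is a multiple of their lcm; here gcd(10, 7) = 1, so lcm(10, 7) = 10·7 = 70, so 70 ∣ N.

[⇒] If 70 ∣ N, write N = 70q. Since 70 = 7·10, N = 10·(7q), so 10 ∣ N; and since 70 = 10·7, N = 7·(10q), so 7 ∣ N.

Both implications hold.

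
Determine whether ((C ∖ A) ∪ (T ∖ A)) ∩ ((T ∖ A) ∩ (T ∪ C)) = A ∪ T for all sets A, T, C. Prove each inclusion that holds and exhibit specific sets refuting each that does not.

Only the forward inclusion holds.

Reverse inclusion. This inclusion fails. Take A = {1}, T = ∅, C = ∅; then 1 ∈ A ∪ T but 1 ∉ ((C ∖ A) ∪ (T ∖ A)) ∩ ((T ∖ A) ∩ (T ∪ C)).

Forward inclusion. Let x ∈ ((C ∖ A) ∪ (T ∖ A)) ∩ ((T ∖ A) ∩ (T ∪ C)). Then either x ∈ T and x ∉ A, C; or x ∈ T ∩ C and x ∉ A. In each case x ∈ A ∪ T, so ((C ∖ A) ∪ (T ∖ A)) ∩ ((T ∖ A) ∩ (T ∪ C)) ⊆ A ∪ T.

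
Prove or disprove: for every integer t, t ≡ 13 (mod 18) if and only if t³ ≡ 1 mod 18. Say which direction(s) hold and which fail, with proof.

Forward direction. Suppose t ≡ 13 (mod 18). Write t = 18j + 13. Then (18j + 13)³ = 5832j³ + 12636j² + 9126j + 2197 = 18(324j³ + 702j² + 507j + 122) + 1, so t³ ≡ 1 (mod 18).

Converse. This fails: take t = 1. Then 1³ = 1 ≡ 1 (mod 18), yet 1 ≡ 1 (mod 18), not 13.

(⇒) holds; (⇐) fails.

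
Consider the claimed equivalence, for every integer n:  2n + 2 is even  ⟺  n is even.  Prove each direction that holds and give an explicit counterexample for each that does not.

Not equivalent: only (⇐) holds.

Converse. Suppose n is even. Since 2 is even, 2n is even for every n, so 2n + 2 has the same parity as 2, which is even. Hence 2n + 2 is even.

Forward direction. This fails: take n = 3. Then 2n + 2 = 8, which is even, yet n = 3 is odd, not even.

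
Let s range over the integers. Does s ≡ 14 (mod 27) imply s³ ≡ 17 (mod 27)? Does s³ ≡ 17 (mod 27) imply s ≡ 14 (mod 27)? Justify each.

Only the forward direction holds.

Forward direction. Suppose s ≡ 14 (mod 27). Write s = 27j + 14. Then (27j + 14)³ = 19683j³ + 30618j² + 15876j + 2744 = 27(729j³ + 1134j² + 588j + 101) + 17, so s³ ≡ 17 (mod 27).

Converse. This fails: take s = 5. Then 5³ = 125 ≡ 17 (mod 27), yet 5 ≡ 5 (mod 27), not 14.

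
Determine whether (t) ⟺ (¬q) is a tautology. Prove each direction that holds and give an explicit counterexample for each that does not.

Neither implication holds.

(→) This fails. Under q = T, t = T, the left side is true but the right side is false.

(←) This fails. Under q = F, t = F, the left side is false but the right side is true.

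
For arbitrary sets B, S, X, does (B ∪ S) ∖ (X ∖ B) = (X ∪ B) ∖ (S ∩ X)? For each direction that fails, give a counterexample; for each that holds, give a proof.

Forward inclusion. This inclusion fails. Take B = ∅, S = {1}, X = ∅; then 1 ∈ (B ∪ S) ∖ (X ∖ B) but 1 ∉ (X ∪ B) ∖ (S ∩ X).

Reverse inclusion. This inclusion fails. Take B = ∅, S = ∅, X = {1}; then 1 ∈ (X ∪ B) ∖ (S ∩ X) but 1 ∉ (B ∪ S) ∖ (X ∖ B).

(⊆) fails and (⊇) fails.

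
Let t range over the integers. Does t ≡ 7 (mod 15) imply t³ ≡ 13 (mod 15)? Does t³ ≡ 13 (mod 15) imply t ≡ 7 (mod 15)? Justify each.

Forward direction. Suppose t ≡ 7 (mod 15). Write t = 15j + 7. Then (15j + 7)³ = 3375j³ + 4725j² + 2205j + 343 = 15(225j³ + 315j² + 147j + 22) + 13, so t³ ≡ 13 (mod 15).

Converse. Suppose t³ ≡ 13 (mod 15). The only residue r in {0, …, 14} with r³ ≡ 13 (mod 15) is r = 7, so t ≡ 7 (mod 15).

Equivalent; both directions hold.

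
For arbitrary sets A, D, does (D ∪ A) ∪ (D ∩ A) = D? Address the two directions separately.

(⊆) fails; (⊇) holds.

(⊆) This inclusion fails. Take A = {1}, D = ∅; then 1 ∈ (D ∪ A) ∪ (D ∩ A) but 1 ∉ D.

(⊇) Let x ∈ D. Then either x ∈ D and x ∉ A; or x ∈ A ∩ D. In each case x ∈ (D ∪ A) ∪ (D ∩ A), so D ⊆ (D ∪ A) ∪ (D ∩ A).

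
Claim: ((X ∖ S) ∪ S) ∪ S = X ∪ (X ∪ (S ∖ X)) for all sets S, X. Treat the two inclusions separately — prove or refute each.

Both inclusions hold; the sets are equal.

Forward inclusion. Let x ∈ ((X ∖ S) ∪ S) ∪ S. Then either x ∈ S and x ∉ X; or x ∈ X and x ∉ S; or x ∈ S ∩ X. In each case x ∈ X ∪ (X ∪ (S ∖ X)), so ((X ∖ S) ∪ S) ∪ S ⊆ X ∪ (X ∪ (S ∖ X)).

Reverse inclusion. Let x ∈ X ∪ (X ∪ (S ∖ X)). Then either x ∈ S and x ∉ X; or x ∈ X and x ∉ S; or x ∈ S ∩ X. In each case x ∈ ((X ∖ S) ∪ S) ∪ S, so X ∪ (X ∪ (S ∖ X)) ⊆ ((X ∖ S) ∪ S) ∪ S.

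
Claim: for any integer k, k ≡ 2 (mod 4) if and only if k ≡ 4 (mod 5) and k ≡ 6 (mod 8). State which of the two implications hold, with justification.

(⟹) This fails: k = 2 gives 2 ≡ 2 (mod 4) but 2 ≡ 2 (mod 5), so the conjunction on the right does not hold.

(⟸) Conversely, if k ≡ 4 (mod 5) and k ≡ 6 (mod 8), then by the Chinese remainder theorem k ≡ 14 (mod 40). Since 14 ≡ 2 (mod 4) and 4 ∣ 40, we get k ≡ 2 (mod 4).

Not equivalent: only (⇐) holds.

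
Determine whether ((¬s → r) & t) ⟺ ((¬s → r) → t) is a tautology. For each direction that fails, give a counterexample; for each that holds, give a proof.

[⇐] This fails. Under t = F, s = F, r = F, the left side is false but the right side is true.

[⇒] Assume the antecedent. If t is true, (¬s → r) → t reduces to true regardless of the other variables. If t is false, the antecedent cannot hold. Either way (¬s → r) → t holds.

Not equivalent: only (⇒) holds.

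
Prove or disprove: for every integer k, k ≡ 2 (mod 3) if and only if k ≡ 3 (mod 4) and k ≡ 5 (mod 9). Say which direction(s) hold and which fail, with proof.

(←) If k ≡ 3 (mod 4) and k ≡ 5 (mod 9), then by the Chinese remainder theorem k ≡ 23 (mod 36). Since 23 ≡ 2 (mod 3) and 3 ∣ 36, we get k ≡ 2 (mod 3).

(→) This fails: k = 32 gives 32 ≡ 2 (mod 3) but 32 ≡ 0 (mod 4), so the conjunction on the right does not hold.

(⇒) fails; (⇐) holds.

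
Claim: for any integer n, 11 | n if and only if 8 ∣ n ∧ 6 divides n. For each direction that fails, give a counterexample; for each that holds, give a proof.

(⟹) This fails: take n = 11. Certainly 11 ∣ 11, but 8 ∤ 11.

(⟸) This fails: take n = 24. Both 8 ∣ 24 and 6 ∣ 24, yet 24 is not a multiple of 11 (since 24 = 2·11 + 2), so 11 ∤ 24.

Both directions fail.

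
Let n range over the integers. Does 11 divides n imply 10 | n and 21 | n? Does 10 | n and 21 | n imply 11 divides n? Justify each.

[⇒] This fails: take n = 11. Certainly 11 ∣ 11, but 10 ∤ 11.

[⇐] This fails: take n = 210. Both 10 ∣ 210 and 21 ∣ 210, yet 210 is not a multiple of 11 (since 210 = 19·11 + 1), so 11 ∤ 210.

Both directions fail.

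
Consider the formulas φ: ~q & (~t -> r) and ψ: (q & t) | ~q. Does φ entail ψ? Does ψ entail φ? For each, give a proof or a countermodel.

Not equivalent: only (⇒) holds.

(⟹) Assume the antecedent. If q is true, the antecedent cannot hold. If q is false, (q & t) | ~q reduces to true regardless of the other variables. Either way (q & t) | ~q holds.

(⟸) This fails. Under q = F, r = F, t = F, the left side is false but the right side is true.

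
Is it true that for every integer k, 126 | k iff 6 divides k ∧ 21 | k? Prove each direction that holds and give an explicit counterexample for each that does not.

The forward direction holds; the converse fails.

(←) This fails: take k = 42. Both 6 ∣ 42 and 21 ∣ 42, yet 42 is not a multiple of 126 (since 42 = 0·126 + 42), so 126 ∤ 42.

(→) If 126 ∣ k, write k = 126q. Since 126 = 21·6, k = 6·(21q), so 6 ∣ k; and since 126 = 6·21, k = 21·(6q), so 21 ∣ k.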